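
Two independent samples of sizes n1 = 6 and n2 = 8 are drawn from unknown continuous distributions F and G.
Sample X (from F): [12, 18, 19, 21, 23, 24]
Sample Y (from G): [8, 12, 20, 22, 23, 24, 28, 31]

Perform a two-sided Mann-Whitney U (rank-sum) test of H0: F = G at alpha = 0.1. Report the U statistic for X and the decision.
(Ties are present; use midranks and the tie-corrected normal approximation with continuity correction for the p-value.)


Step 1: Combine and sort all 14 observations; assign midranks.
sorted (value, group): (8,Y), (12,X), (12,Y), (18,X), (19,X), (20,Y), (21,X), (22,Y), (23,X), (23,Y), (24,X), (24,Y), (28,Y), (31,Y)
ranks: 8->1, 12->2.5, 12->2.5, 18->4, 19->5, 20->6, 21->7, 22->8, 23->9.5, 23->9.5, 24->11.5, 24->11.5, 28->13, 31->14
Step 2: Rank sum for X: R1 = 2.5 + 4 + 5 + 7 + 9.5 + 11.5 = 39.5.
Step 3: U_X = R1 - n1(n1+1)/2 = 39.5 - 6*7/2 = 39.5 - 21 = 18.5.
       U_Y = n1*n2 - U_X = 48 - 18.5 = 29.5.
Step 4: Ties are present, so use the tie-corrected normal approximation (with continuity correction) for the p-value.
Step 5: p-value = 0.517221; compare to alpha = 0.1. fail to reject H0.

U_X = 18.5, p = 0.517221, fail to reject H0 at alpha = 0.1.


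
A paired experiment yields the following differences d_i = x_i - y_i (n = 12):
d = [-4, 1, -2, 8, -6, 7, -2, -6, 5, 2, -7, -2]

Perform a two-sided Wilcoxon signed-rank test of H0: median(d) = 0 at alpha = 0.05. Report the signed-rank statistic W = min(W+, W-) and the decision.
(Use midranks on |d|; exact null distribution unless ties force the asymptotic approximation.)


Step 1: Drop any zero differences (none here) and take |d_i|.
|d| = [4, 1, 2, 8, 6, 7, 2, 6, 5, 2, 7, 2]
Step 2: Midrank |d_i| (ties get averaged ranks).
ranks: |4|->6, |1|->1, |2|->3.5, |8|->12, |6|->8.5, |7|->10.5, |2|->3.5, |6|->8.5, |5|->7, |2|->3.5, |7|->10.5, |2|->3.5
Step 3: Attach original signs; sum ranks with positive sign and with negative sign.
W+ = 1 + 12 + 10.5 + 7 + 3.5 = 34
W- = 6 + 3.5 + 8.5 + 3.5 + 8.5 + 10.5 + 3.5 = 44
(Check: W+ + W- = 78 should equal n(n+1)/2 = 78.)
Step 4: Test statistic W = min(W+, W-) = 34.
Step 5: Ties in |d|, so use the tie-corrected normal approximation.
        E[W] = n(n+1)/4 = 12*13/4 = 39.
        Tie groups: |d|=2 (t=4), |d|=6 (t=2), |d|=7 (t=2); sum(t^3 - t) = 72.
        Var[W] = n(n+1)(2n+1)/24 - sum(t^3-t)/48 = 3900/24 - 72/48 = 161.
        z = (W - E[W]) / sqrt(Var[W]) = (34 - 39) / 12.6886 = -0.3941.
        Two-sided p = 2*Phi(z) = 0.693540.
Step 6: alpha = 0.05. fail to reject H0.

W+ = 34, W- = 44, W = min = 34, p = 0.693540, fail to reject H0.


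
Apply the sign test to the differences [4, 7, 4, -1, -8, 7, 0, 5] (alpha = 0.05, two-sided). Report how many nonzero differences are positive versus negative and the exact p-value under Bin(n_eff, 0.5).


Step 1: Discard zero differences. Original n = 8; n_eff = number of nonzero differences = 7.
Nonzero differences (with sign): +4, +7, +4, -1, -8, +7, +5
Step 2: Count signs: positive = 5, negative = 2.
Step 3: Under H0: P(positive) = 0.5, so the number of positives S ~ Bin(7, 0.5).
Step 4: Two-sided exact p-value = sum of Bin(7,0.5) probabilities at or below the observed probability = 0.453125.
Step 5: alpha = 0.05. fail to reject H0.

n_eff = 7, pos = 5, neg = 2, p = 0.453125, fail to reject H0.


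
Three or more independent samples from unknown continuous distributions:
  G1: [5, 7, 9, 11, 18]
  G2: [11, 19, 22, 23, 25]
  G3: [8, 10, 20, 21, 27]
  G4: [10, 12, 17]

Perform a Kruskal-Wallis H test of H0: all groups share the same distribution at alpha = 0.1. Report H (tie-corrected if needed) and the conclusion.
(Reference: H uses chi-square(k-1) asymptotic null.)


Step 1: Combine all N = 18 observations and assign midranks.
sorted (value, group, rank): (5,G1,1), (7,G1,2), (8,G3,3), (9,G1,4), (10,G3,5.5), (10,G4,5.5), (11,G1,7.5), (11,G2,7.5), (12,G4,9), (17,G4,10), (18,G1,11), (19,G2,12), (20,G3,13), (21,G3,14), (22,G2,15), (23,G2,16), (25,G2,17), (27,G3,18)
Step 2: Sum ranks within each group.
R_1 = 25.5 (n_1 = 5)
R_2 = 67.5 (n_2 = 5)
R_3 = 53.5 (n_3 = 5)
R_4 = 24.5 (n_4 = 3)
Step 3: H = 12/(N(N+1)) * sum(R_i^2/n_i) - 3(N+1)
     = 12/(18*19) * (25.5^2/5 + 67.5^2/5 + 53.5^2/5 + 24.5^2/3) - 3*19
     = 0.035088 * 1813.83 - 57
     = 6.643275.
Step 4: Ties present; correction factor C = 1 - 12/(18^3 - 18) = 0.997936. Corrected H = 6.643275 / 0.997936 = 6.657015.
Step 5: Under H0, H ~ chi^2(3); p-value = 0.083672.
Step 6: alpha = 0.1. reject H0.

H = 6.6570, df = 3, p = 0.083672, reject H0.


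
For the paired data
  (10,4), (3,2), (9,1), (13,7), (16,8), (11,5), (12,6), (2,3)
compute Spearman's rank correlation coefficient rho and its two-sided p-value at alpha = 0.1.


Step 1: Rank x and y separately (midranks; no ties here).
rank(x): 10->4, 3->2, 9->3, 13->7, 16->8, 11->5, 12->6, 2->1
rank(y): 4->4, 2->2, 1->1, 7->7, 8->8, 5->5, 6->6, 3->3
Step 2: d_i = R_x(i) - R_y(i); compute d_i^2.
  (4-4)^2=0, (2-2)^2=0, (3-1)^2=4, (7-7)^2=0, (8-8)^2=0, (5-5)^2=0, (6-6)^2=0, (1-3)^2=4
sum(d^2) = 8.
Step 3: rho = 1 - 6*8 / (8*(8^2 - 1)) = 1 - 48/504 = 0.904762.
Step 4: Under H0, t = rho * sqrt((n-2)/(1-rho^2)) = 5.2034 ~ t(6).
Step 5: Two-sided p-value from the t-distribution with 6 df = 0.002008.
Step 6: alpha = 0.1. reject H0.

rho = 0.9048, p = 0.002008, reject H0 at alpha = 0.1.


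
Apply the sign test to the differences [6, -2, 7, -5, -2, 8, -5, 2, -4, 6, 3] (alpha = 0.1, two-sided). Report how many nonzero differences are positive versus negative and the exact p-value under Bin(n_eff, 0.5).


Step 1: Discard zero differences. Original n = 11; n_eff = number of nonzero differences = 11.
Nonzero differences (with sign): +6, -2, +7, -5, -2, +8, -5, +2, -4, +6, +3
Step 2: Count signs: positive = 6, negative = 5.
Step 3: Under H0: P(positive) = 0.5, so the number of positives S ~ Bin(11, 0.5).
Step 4: Two-sided exact p-value = sum of Bin(11,0.5) probabilities at or below the observed probability = 1.000000.
Step 5: alpha = 0.1. fail to reject H0.

n_eff = 11, pos = 6, neg = 5, p = 1.000000, fail to reject H0.


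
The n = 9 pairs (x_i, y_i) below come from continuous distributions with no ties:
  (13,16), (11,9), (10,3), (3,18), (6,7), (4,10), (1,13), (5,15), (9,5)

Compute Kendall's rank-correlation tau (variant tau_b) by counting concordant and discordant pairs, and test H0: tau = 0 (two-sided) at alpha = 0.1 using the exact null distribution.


Step 1: Enumerate the 36 unordered pairs (i,j) with i<j and classify each by sign(x_j-x_i) * sign(y_j-y_i).
  (1,2):dx=-2,dy=-7->C; (1,3):dx=-3,dy=-13->C; (1,4):dx=-10,dy=+2->D; (1,5):dx=-7,dy=-9->C
  (1,6):dx=-9,dy=-6->C; (1,7):dx=-12,dy=-3->C; (1,8):dx=-8,dy=-1->C; (1,9):dx=-4,dy=-11->C
  (2,3):dx=-1,dy=-6->C; (2,4):dx=-8,dy=+9->D; (2,5):dx=-5,dy=-2->C; (2,6):dx=-7,dy=+1->D
  (2,7):dx=-10,dy=+4->D; (2,8):dx=-6,dy=+6->D; (2,9):dx=-2,dy=-4->C; (3,4):dx=-7,dy=+15->D
  (3,5):dx=-4,dy=+4->D; (3,6):dx=-6,dy=+7->D; (3,7):dx=-9,dy=+10->D; (3,8):dx=-5,dy=+12->D
  (3,9):dx=-1,dy=+2->D; (4,5):dx=+3,dy=-11->D; (4,6):dx=+1,dy=-8->D; (4,7):dx=-2,dy=-5->C
  (4,8):dx=+2,dy=-3->D; (4,9):dx=+6,dy=-13->D; (5,6):dx=-2,dy=+3->D; (5,7):dx=-5,dy=+6->D
  (5,8):dx=-1,dy=+8->D; (5,9):dx=+3,dy=-2->D; (6,7):dx=-3,dy=+3->D; (6,8):dx=+1,dy=+5->C
  (6,9):dx=+5,dy=-5->D; (7,8):dx=+4,dy=+2->C; (7,9):dx=+8,dy=-8->D; (8,9):dx=+4,dy=-10->D
Step 2: C = 13, D = 23, total pairs = 36.
Step 3: tau = (C - D)/(n(n-1)/2) = (13 - 23)/36 = -0.277778.
Step 4: Exact two-sided p-value (enumerate n! = 362880 permutations of y under H0): p = 0.358488.
Step 5: alpha = 0.1. fail to reject H0.

tau_b = -0.2778 (C=13, D=23), p = 0.358488, fail to reject H0.


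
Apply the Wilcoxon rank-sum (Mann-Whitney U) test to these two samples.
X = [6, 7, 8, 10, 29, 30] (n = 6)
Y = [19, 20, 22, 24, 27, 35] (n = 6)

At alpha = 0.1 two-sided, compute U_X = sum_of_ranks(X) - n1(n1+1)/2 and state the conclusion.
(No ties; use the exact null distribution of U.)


Step 1: Combine and sort all 12 observations; assign midranks.
sorted (value, group): (6,X), (7,X), (8,X), (10,X), (19,Y), (20,Y), (22,Y), (24,Y), (27,Y), (29,X), (30,X), (35,Y)
ranks: 6->1, 7->2, 8->3, 10->4, 19->5, 20->6, 22->7, 24->8, 27->9, 29->10, 30->11, 35->12
Step 2: Rank sum for X: R1 = 1 + 2 + 3 + 4 + 10 + 11 = 31.
Step 3: U_X = R1 - n1(n1+1)/2 = 31 - 6*7/2 = 31 - 21 = 10.
       U_Y = n1*n2 - U_X = 36 - 10 = 26.
Step 4: No ties, so the exact null distribution of U (based on enumerating the C(12,6) = 924 equally likely rank assignments) gives the two-sided p-value.
Step 5: p-value = 0.240260; compare to alpha = 0.1. fail to reject H0.

U_X = 10, p = 0.240260, fail to reject H0 at alpha = 0.1.


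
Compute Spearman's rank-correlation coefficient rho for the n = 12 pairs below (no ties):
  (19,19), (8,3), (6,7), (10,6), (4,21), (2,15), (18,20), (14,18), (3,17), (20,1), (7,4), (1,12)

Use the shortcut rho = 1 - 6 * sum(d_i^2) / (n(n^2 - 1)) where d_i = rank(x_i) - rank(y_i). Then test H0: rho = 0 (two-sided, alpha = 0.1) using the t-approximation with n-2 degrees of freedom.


Step 1: Rank x and y separately (midranks; no ties here).
rank(x): 19->11, 8->7, 6->5, 10->8, 4->4, 2->2, 18->10, 14->9, 3->3, 20->12, 7->6, 1->1
rank(y): 19->10, 3->2, 7->5, 6->4, 21->12, 15->7, 20->11, 18->9, 17->8, 1->1, 4->3, 12->6
Step 2: d_i = R_x(i) - R_y(i); compute d_i^2.
  (11-10)^2=1, (7-2)^2=25, (5-5)^2=0, (8-4)^2=16, (4-12)^2=64, (2-7)^2=25, (10-11)^2=1, (9-9)^2=0, (3-8)^2=25, (12-1)^2=121, (6-3)^2=9, (1-6)^2=25
sum(d^2) = 312.
Step 3: rho = 1 - 6*312 / (12*(12^2 - 1)) = 1 - 1872/1716 = -0.090909.
Step 4: Under H0, t = rho * sqrt((n-2)/(1-rho^2)) = -0.2887 ~ t(10).
Step 5: Two-sided p-value from the t-distribution with 10 df = 0.778725.
Step 6: alpha = 0.1. fail to reject H0.

rho = -0.0909, p = 0.778725, fail to reject H0 at alpha = 0.1.


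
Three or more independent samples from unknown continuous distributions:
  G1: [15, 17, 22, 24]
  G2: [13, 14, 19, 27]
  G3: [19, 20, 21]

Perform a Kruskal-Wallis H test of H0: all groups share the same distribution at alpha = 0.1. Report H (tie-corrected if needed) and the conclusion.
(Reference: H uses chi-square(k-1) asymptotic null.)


Step 1: Combine all N = 11 observations and assign midranks.
sorted (value, group, rank): (13,G2,1), (14,G2,2), (15,G1,3), (17,G1,4), (19,G2,5.5), (19,G3,5.5), (20,G3,7), (21,G3,8), (22,G1,9), (24,G1,10), (27,G2,11)
Step 2: Sum ranks within each group.
R_1 = 26 (n_1 = 4)
R_2 = 19.5 (n_2 = 4)
R_3 = 20.5 (n_3 = 3)
Step 3: H = 12/(N(N+1)) * sum(R_i^2/n_i) - 3(N+1)
     = 12/(11*12) * (26^2/4 + 19.5^2/4 + 20.5^2/3) - 3*12
     = 0.090909 * 404.146 - 36
     = 0.740530.
Step 4: Ties present; correction factor C = 1 - 6/(11^3 - 11) = 0.995455. Corrected H = 0.740530 / 0.995455 = 0.743912.
Step 5: Under H0, H ~ chi^2(2); p-value = 0.689385.
Step 6: alpha = 0.1. fail to reject H0.

H = 0.7439, df = 2, p = 0.689385, fail to reject H0.


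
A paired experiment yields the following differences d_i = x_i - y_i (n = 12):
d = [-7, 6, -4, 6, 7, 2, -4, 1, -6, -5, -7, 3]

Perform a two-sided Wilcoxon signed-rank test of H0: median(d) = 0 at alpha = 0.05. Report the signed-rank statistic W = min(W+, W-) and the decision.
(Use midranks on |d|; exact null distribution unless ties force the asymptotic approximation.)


Step 1: Drop any zero differences (none here) and take |d_i|.
|d| = [7, 6, 4, 6, 7, 2, 4, 1, 6, 5, 7, 3]
Step 2: Midrank |d_i| (ties get averaged ranks).
ranks: |7|->11, |6|->8, |4|->4.5, |6|->8, |7|->11, |2|->2, |4|->4.5, |1|->1, |6|->8, |5|->6, |7|->11, |3|->3
Step 3: Attach original signs; sum ranks with positive sign and with negative sign.
W+ = 8 + 8 + 11 + 2 + 1 + 3 = 33
W- = 11 + 4.5 + 4.5 + 8 + 6 + 11 = 45
(Check: W+ + W- = 78 should equal n(n+1)/2 = 78.)
Step 4: Test statistic W = min(W+, W-) = 33.
Step 5: Ties in |d|, so use the tie-corrected normal approximation.
        E[W] = n(n+1)/4 = 12*13/4 = 39.
        Tie groups: |d|=4 (t=2), |d|=6 (t=3), |d|=7 (t=3); sum(t^3 - t) = 54.
        Var[W] = n(n+1)(2n+1)/24 - sum(t^3-t)/48 = 3900/24 - 54/48 = 161.375.
        z = (W - E[W]) / sqrt(Var[W]) = (33 - 39) / 12.7033 = -0.4723.
        Two-sided p = 2*Phi(z) = 0.636701.
Step 6: alpha = 0.05. fail to reject H0.

W+ = 33, W- = 45, W = min = 33, p = 0.636701, fail to reject H0.


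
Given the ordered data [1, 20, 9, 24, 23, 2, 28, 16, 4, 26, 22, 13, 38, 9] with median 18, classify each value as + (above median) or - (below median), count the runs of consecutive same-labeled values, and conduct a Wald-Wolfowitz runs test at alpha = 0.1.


Step 1: Compute median = 18; label A = above, B = below.
Labels in order: BABAABABBAABAB  (n_A = 7, n_B = 7)
Step 2: Count runs R = 11.
Step 3: Under H0 (random ordering), E[R] = 2*n_A*n_B/(n_A+n_B) + 1 = 2*7*7/14 + 1 = 8.0000.
        Var[R] = 2*n_A*n_B*(2*n_A*n_B - n_A - n_B) / ((n_A+n_B)^2 * (n_A+n_B-1)) = 8232/2548 = 3.2308.
        SD[R] = 1.7974.
Step 4: Continuity-corrected z = (R - 0.5 - E[R]) / SD[R] = (11 - 0.5 - 8.0000) / 1.7974 = 1.3909.
Step 5: Two-sided p-value via normal approximation = 2*(1 - Phi(|z|)) = 0.164264.
Step 6: alpha = 0.1. fail to reject H0.

R = 11, z = 1.3909, p = 0.164264, fail to reject H0.


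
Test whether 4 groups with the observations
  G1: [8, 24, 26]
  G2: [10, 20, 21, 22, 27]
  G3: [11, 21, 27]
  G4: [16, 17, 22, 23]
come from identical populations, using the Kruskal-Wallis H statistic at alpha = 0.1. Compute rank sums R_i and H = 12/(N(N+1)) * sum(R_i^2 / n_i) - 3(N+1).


Step 1: Combine all N = 15 observations and assign midranks.
sorted (value, group, rank): (8,G1,1), (10,G2,2), (11,G3,3), (16,G4,4), (17,G4,5), (20,G2,6), (21,G2,7.5), (21,G3,7.5), (22,G2,9.5), (22,G4,9.5), (23,G4,11), (24,G1,12), (26,G1,13), (27,G2,14.5), (27,G3,14.5)
Step 2: Sum ranks within each group.
R_1 = 26 (n_1 = 3)
R_2 = 39.5 (n_2 = 5)
R_3 = 25 (n_3 = 3)
R_4 = 29.5 (n_4 = 4)
Step 3: H = 12/(N(N+1)) * sum(R_i^2/n_i) - 3(N+1)
     = 12/(15*16) * (26^2/3 + 39.5^2/5 + 25^2/3 + 29.5^2/4) - 3*16
     = 0.050000 * 963.279 - 48
     = 0.163958.
Step 4: Ties present; correction factor C = 1 - 18/(15^3 - 15) = 0.994643. Corrected H = 0.163958 / 0.994643 = 0.164841.
Step 5: Under H0, H ~ chi^2(3); p-value = 0.983055.
Step 6: alpha = 0.1. fail to reject H0.

H = 0.1648, df = 3, p = 0.983055, fail to reject H0.


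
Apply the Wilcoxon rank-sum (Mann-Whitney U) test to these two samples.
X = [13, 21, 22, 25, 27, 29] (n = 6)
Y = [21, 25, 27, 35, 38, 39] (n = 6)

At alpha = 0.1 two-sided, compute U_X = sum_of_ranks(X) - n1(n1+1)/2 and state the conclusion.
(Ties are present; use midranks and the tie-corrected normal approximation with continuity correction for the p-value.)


Step 1: Combine and sort all 12 observations; assign midranks.
sorted (value, group): (13,X), (21,X), (21,Y), (22,X), (25,X), (25,Y), (27,X), (27,Y), (29,X), (35,Y), (38,Y), (39,Y)
ranks: 13->1, 21->2.5, 21->2.5, 22->4, 25->5.5, 25->5.5, 27->7.5, 27->7.5, 29->9, 35->10, 38->11, 39->12
Step 2: Rank sum for X: R1 = 1 + 2.5 + 4 + 5.5 + 7.5 + 9 = 29.5.
Step 3: U_X = R1 - n1(n1+1)/2 = 29.5 - 6*7/2 = 29.5 - 21 = 8.5.
       U_Y = n1*n2 - U_X = 36 - 8.5 = 27.5.
Step 4: Ties are present, so use the tie-corrected normal approximation (with continuity correction) for the p-value.
Step 5: p-value = 0.147401; compare to alpha = 0.1. fail to reject H0.

U_X = 8.5, p = 0.147401, fail to reject H0 at alpha = 0.1.


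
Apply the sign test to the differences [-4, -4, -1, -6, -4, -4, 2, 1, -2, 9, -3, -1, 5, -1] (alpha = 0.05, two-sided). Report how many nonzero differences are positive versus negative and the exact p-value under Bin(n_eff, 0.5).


Step 1: Discard zero differences. Original n = 14; n_eff = number of nonzero differences = 14.
Nonzero differences (with sign): -4, -4, -1, -6, -4, -4, +2, +1, -2, +9, -3, -1, +5, -1
Step 2: Count signs: positive = 4, negative = 10.
Step 3: Under H0: P(positive) = 0.5, so the number of positives S ~ Bin(14, 0.5).
Step 4: Two-sided exact p-value = sum of Bin(14,0.5) probabilities at or below the observed probability = 0.179565.
Step 5: alpha = 0.05. fail to reject H0.

n_eff = 14, pos = 4, neg = 10, p = 0.179565, fail to reject H0.


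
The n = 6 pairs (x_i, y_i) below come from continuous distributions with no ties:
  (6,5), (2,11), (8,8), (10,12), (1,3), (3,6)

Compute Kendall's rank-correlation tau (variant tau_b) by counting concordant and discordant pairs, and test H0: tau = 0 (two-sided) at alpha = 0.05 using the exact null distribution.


Step 1: Enumerate the 15 unordered pairs (i,j) with i<j and classify each by sign(x_j-x_i) * sign(y_j-y_i).
  (1,2):dx=-4,dy=+6->D; (1,3):dx=+2,dy=+3->C; (1,4):dx=+4,dy=+7->C; (1,5):dx=-5,dy=-2->C
  (1,6):dx=-3,dy=+1->D; (2,3):dx=+6,dy=-3->D; (2,4):dx=+8,dy=+1->C; (2,5):dx=-1,dy=-8->C
  (2,6):dx=+1,dy=-5->D; (3,4):dx=+2,dy=+4->C; (3,5):dx=-7,dy=-5->C; (3,6):dx=-5,dy=-2->C
  (4,5):dx=-9,dy=-9->C; (4,6):dx=-7,dy=-6->C; (5,6):dx=+2,dy=+3->C
Step 2: C = 11, D = 4, total pairs = 15.
Step 3: tau = (C - D)/(n(n-1)/2) = (11 - 4)/15 = 0.466667.
Step 4: Exact two-sided p-value (enumerate n! = 720 permutations of y under H0): p = 0.272222.
Step 5: alpha = 0.05. fail to reject H0.

tau_b = 0.4667 (C=11, D=4), p = 0.272222, fail to reject H0.


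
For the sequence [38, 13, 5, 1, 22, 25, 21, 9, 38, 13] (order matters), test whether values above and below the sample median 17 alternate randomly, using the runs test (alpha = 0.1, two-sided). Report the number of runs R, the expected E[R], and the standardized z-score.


Step 1: Compute median = 17; label A = above, B = below.
Labels in order: ABBBAAABAB  (n_A = 5, n_B = 5)
Step 2: Count runs R = 6.
Step 3: Under H0 (random ordering), E[R] = 2*n_A*n_B/(n_A+n_B) + 1 = 2*5*5/10 + 1 = 6.0000.
        Var[R] = 2*n_A*n_B*(2*n_A*n_B - n_A - n_B) / ((n_A+n_B)^2 * (n_A+n_B-1)) = 2000/900 = 2.2222.
        SD[R] = 1.4907.
Step 4: R = E[R], so z = 0 with no continuity correction.
Step 5: Two-sided p-value via normal approximation = 2*(1 - Phi(|z|)) = 1.000000.
Step 6: alpha = 0.1. fail to reject H0.

R = 6, z = 0.0000, p = 1.000000, fail to reject H0.


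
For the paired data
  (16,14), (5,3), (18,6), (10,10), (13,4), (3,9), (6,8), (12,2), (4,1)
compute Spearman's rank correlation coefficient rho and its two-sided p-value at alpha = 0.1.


Step 1: Rank x and y separately (midranks; no ties here).
rank(x): 16->8, 5->3, 18->9, 10->5, 13->7, 3->1, 6->4, 12->6, 4->2
rank(y): 14->9, 3->3, 6->5, 10->8, 4->4, 9->7, 8->6, 2->2, 1->1
Step 2: d_i = R_x(i) - R_y(i); compute d_i^2.
  (8-9)^2=1, (3-3)^2=0, (9-5)^2=16, (5-8)^2=9, (7-4)^2=9, (1-7)^2=36, (4-6)^2=4, (6-2)^2=16, (2-1)^2=1
sum(d^2) = 92.
Step 3: rho = 1 - 6*92 / (9*(9^2 - 1)) = 1 - 552/720 = 0.233333.
Step 4: Under H0, t = rho * sqrt((n-2)/(1-rho^2)) = 0.6349 ~ t(7).
Step 5: Two-sided p-value from the t-distribution with 7 df = 0.545699.
Step 6: alpha = 0.1. fail to reject H0.

rho = 0.2333, p = 0.545699, fail to reject H0 at alpha = 0.1.


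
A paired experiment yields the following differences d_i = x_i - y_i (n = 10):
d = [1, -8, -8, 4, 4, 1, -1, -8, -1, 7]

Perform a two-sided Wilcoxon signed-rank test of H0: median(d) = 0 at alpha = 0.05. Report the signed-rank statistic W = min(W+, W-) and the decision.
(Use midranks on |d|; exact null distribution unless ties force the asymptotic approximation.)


Step 1: Drop any zero differences (none here) and take |d_i|.
|d| = [1, 8, 8, 4, 4, 1, 1, 8, 1, 7]
Step 2: Midrank |d_i| (ties get averaged ranks).
ranks: |1|->2.5, |8|->9, |8|->9, |4|->5.5, |4|->5.5, |1|->2.5, |1|->2.5, |8|->9, |1|->2.5, |7|->7
Step 3: Attach original signs; sum ranks with positive sign and with negative sign.
W+ = 2.5 + 5.5 + 5.5 + 2.5 + 7 = 23
W- = 9 + 9 + 2.5 + 9 + 2.5 = 32
(Check: W+ + W- = 55 should equal n(n+1)/2 = 55.)
Step 4: Test statistic W = min(W+, W-) = 23.
Step 5: Ties in |d|, so use the tie-corrected normal approximation.
        E[W] = n(n+1)/4 = 10*11/4 = 27.5.
        Tie groups: |d|=1 (t=4), |d|=4 (t=2), |d|=8 (t=3); sum(t^3 - t) = 90.
        Var[W] = n(n+1)(2n+1)/24 - sum(t^3-t)/48 = 2310/24 - 90/48 = 94.375.
        z = (W - E[W]) / sqrt(Var[W]) = (23 - 27.5) / 9.7147 = -0.4632.
        Two-sided p = 2*Phi(z) = 0.643209.
Step 6: alpha = 0.05. fail to reject H0.

W+ = 23, W- = 32, W = min = 23, p = 0.643209, fail to reject H0.


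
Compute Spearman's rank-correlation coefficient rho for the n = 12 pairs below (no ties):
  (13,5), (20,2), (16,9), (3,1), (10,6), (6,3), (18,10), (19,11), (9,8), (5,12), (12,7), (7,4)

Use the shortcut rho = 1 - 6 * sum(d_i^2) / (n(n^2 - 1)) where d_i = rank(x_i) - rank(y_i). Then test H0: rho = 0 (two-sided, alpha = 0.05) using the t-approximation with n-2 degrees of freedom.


Step 1: Rank x and y separately (midranks; no ties here).
rank(x): 13->8, 20->12, 16->9, 3->1, 10->6, 6->3, 18->10, 19->11, 9->5, 5->2, 12->7, 7->4
rank(y): 5->5, 2->2, 9->9, 1->1, 6->6, 3->3, 10->10, 11->11, 8->8, 12->12, 7->7, 4->4
Step 2: d_i = R_x(i) - R_y(i); compute d_i^2.
  (8-5)^2=9, (12-2)^2=100, (9-9)^2=0, (1-1)^2=0, (6-6)^2=0, (3-3)^2=0, (10-10)^2=0, (11-11)^2=0, (5-8)^2=9, (2-12)^2=100, (7-7)^2=0, (4-4)^2=0
sum(d^2) = 218.
Step 3: rho = 1 - 6*218 / (12*(12^2 - 1)) = 1 - 1308/1716 = 0.237762.
Step 4: Under H0, t = rho * sqrt((n-2)/(1-rho^2)) = 0.7741 ~ t(10).
Step 5: Two-sided p-value from the t-distribution with 10 df = 0.456801.
Step 6: alpha = 0.05. fail to reject H0.

rho = 0.2378, p = 0.456801, fail to reject H0 at alpha = 0.05.


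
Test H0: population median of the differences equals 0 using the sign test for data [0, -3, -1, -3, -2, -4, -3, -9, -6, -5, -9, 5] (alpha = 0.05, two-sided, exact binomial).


Step 1: Discard zero differences. Original n = 12; n_eff = number of nonzero differences = 11.
Nonzero differences (with sign): -3, -1, -3, -2, -4, -3, -9, -6, -5, -9, +5
Step 2: Count signs: positive = 1, negative = 10.
Step 3: Under H0: P(positive) = 0.5, so the number of positives S ~ Bin(11, 0.5).
Step 4: Two-sided exact p-value = sum of Bin(11,0.5) probabilities at or below the observed probability = 0.011719.
Step 5: alpha = 0.05. reject H0.

n_eff = 11, pos = 1, neg = 10, p = 0.011719, reject H0.


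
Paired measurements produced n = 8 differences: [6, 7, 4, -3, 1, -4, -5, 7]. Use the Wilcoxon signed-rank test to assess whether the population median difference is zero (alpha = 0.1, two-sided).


Step 1: Drop any zero differences (none here) and take |d_i|.
|d| = [6, 7, 4, 3, 1, 4, 5, 7]
Step 2: Midrank |d_i| (ties get averaged ranks).
ranks: |6|->6, |7|->7.5, |4|->3.5, |3|->2, |1|->1, |4|->3.5, |5|->5, |7|->7.5
Step 3: Attach original signs; sum ranks with positive sign and with negative sign.
W+ = 6 + 7.5 + 3.5 + 1 + 7.5 = 25.5
W- = 2 + 3.5 + 5 = 10.5
(Check: W+ + W- = 36 should equal n(n+1)/2 = 36.)
Step 4: Test statistic W = min(W+, W-) = 10.5.
Step 5: Ties in |d|, so use the tie-corrected normal approximation.
        E[W] = n(n+1)/4 = 8*9/4 = 18.
        Tie groups: |d|=4 (t=2), |d|=7 (t=2); sum(t^3 - t) = 12.
        Var[W] = n(n+1)(2n+1)/24 - sum(t^3-t)/48 = 1224/24 - 12/48 = 50.75.
        z = (W - E[W]) / sqrt(Var[W]) = (10.5 - 18) / 7.1239 = -1.0528.
        Two-sided p = 2*Phi(z) = 0.292436.
Step 6: alpha = 0.1. fail to reject H0.

W+ = 25.5, W- = 10.5, W = min = 10.5, p = 0.292436, fail to reject H0.


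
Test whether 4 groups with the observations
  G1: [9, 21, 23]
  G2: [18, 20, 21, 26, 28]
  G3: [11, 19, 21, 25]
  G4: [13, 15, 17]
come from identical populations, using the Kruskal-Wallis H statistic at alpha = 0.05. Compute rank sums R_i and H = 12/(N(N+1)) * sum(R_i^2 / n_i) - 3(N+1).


Step 1: Combine all N = 15 observations and assign midranks.
sorted (value, group, rank): (9,G1,1), (11,G3,2), (13,G4,3), (15,G4,4), (17,G4,5), (18,G2,6), (19,G3,7), (20,G2,8), (21,G1,10), (21,G2,10), (21,G3,10), (23,G1,12), (25,G3,13), (26,G2,14), (28,G2,15)
Step 2: Sum ranks within each group.
R_1 = 23 (n_1 = 3)
R_2 = 53 (n_2 = 5)
R_3 = 32 (n_3 = 4)
R_4 = 12 (n_4 = 3)
Step 3: H = 12/(N(N+1)) * sum(R_i^2/n_i) - 3(N+1)
     = 12/(15*16) * (23^2/3 + 53^2/5 + 32^2/4 + 12^2/3) - 3*16
     = 0.050000 * 1042.13 - 48
     = 4.106667.
Step 4: Ties present; correction factor C = 1 - 24/(15^3 - 15) = 0.992857. Corrected H = 4.106667 / 0.992857 = 4.136211.
Step 5: Under H0, H ~ chi^2(3); p-value = 0.247126.
Step 6: alpha = 0.05. fail to reject H0.

H = 4.1362, df = 3, p = 0.247126, fail to reject H0.


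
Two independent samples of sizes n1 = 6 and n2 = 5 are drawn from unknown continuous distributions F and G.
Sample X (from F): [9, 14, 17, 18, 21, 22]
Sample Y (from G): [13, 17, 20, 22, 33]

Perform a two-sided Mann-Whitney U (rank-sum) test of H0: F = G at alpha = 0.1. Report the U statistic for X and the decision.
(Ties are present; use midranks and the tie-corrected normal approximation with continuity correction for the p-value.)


Step 1: Combine and sort all 11 observations; assign midranks.
sorted (value, group): (9,X), (13,Y), (14,X), (17,X), (17,Y), (18,X), (20,Y), (21,X), (22,X), (22,Y), (33,Y)
ranks: 9->1, 13->2, 14->3, 17->4.5, 17->4.5, 18->6, 20->7, 21->8, 22->9.5, 22->9.5, 33->11
Step 2: Rank sum for X: R1 = 1 + 3 + 4.5 + 6 + 8 + 9.5 = 32.
Step 3: U_X = R1 - n1(n1+1)/2 = 32 - 6*7/2 = 32 - 21 = 11.
       U_Y = n1*n2 - U_X = 30 - 11 = 19.
Step 4: Ties are present, so use the tie-corrected normal approximation (with continuity correction) for the p-value.
Step 5: p-value = 0.520916; compare to alpha = 0.1. fail to reject H0.

U_X = 11, p = 0.520916, fail to reject H0 at alpha = 0.1.


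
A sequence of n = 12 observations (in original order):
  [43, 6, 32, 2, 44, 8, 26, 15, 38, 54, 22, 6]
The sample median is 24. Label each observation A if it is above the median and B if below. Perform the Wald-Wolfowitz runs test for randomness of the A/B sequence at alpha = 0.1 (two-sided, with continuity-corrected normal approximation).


Step 1: Compute median = 24; label A = above, B = below.
Labels in order: ABABABABAABB  (n_A = 6, n_B = 6)
Step 2: Count runs R = 10.
Step 3: Under H0 (random ordering), E[R] = 2*n_A*n_B/(n_A+n_B) + 1 = 2*6*6/12 + 1 = 7.0000.
        Var[R] = 2*n_A*n_B*(2*n_A*n_B - n_A - n_B) / ((n_A+n_B)^2 * (n_A+n_B-1)) = 4320/1584 = 2.7273.
        SD[R] = 1.6514.
Step 4: Continuity-corrected z = (R - 0.5 - E[R]) / SD[R] = (10 - 0.5 - 7.0000) / 1.6514 = 1.5138.
Step 5: Two-sided p-value via normal approximation = 2*(1 - Phi(|z|)) = 0.130070.
Step 6: alpha = 0.1. fail to reject H0.

R = 10, z = 1.5138, p = 0.130070, fail to reject H0.


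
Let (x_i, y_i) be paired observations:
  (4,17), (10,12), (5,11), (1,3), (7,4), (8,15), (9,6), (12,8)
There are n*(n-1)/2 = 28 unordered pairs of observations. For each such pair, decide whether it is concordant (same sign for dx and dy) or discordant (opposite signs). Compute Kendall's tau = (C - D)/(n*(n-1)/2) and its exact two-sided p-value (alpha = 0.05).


Step 1: Enumerate the 28 unordered pairs (i,j) with i<j and classify each by sign(x_j-x_i) * sign(y_j-y_i).
  (1,2):dx=+6,dy=-5->D; (1,3):dx=+1,dy=-6->D; (1,4):dx=-3,dy=-14->C; (1,5):dx=+3,dy=-13->D
  (1,6):dx=+4,dy=-2->D; (1,7):dx=+5,dy=-11->D; (1,8):dx=+8,dy=-9->D; (2,3):dx=-5,dy=-1->C
  (2,4):dx=-9,dy=-9->C; (2,5):dx=-3,dy=-8->C; (2,6):dx=-2,dy=+3->D; (2,7):dx=-1,dy=-6->C
  (2,8):dx=+2,dy=-4->D; (3,4):dx=-4,dy=-8->C; (3,5):dx=+2,dy=-7->D; (3,6):dx=+3,dy=+4->C
  (3,7):dx=+4,dy=-5->D; (3,8):dx=+7,dy=-3->D; (4,5):dx=+6,dy=+1->C; (4,6):dx=+7,dy=+12->C
  (4,7):dx=+8,dy=+3->C; (4,8):dx=+11,dy=+5->C; (5,6):dx=+1,dy=+11->C; (5,7):dx=+2,dy=+2->C
  (5,8):dx=+5,dy=+4->C; (6,7):dx=+1,dy=-9->D; (6,8):dx=+4,dy=-7->D; (7,8):dx=+3,dy=+2->C
Step 2: C = 15, D = 13, total pairs = 28.
Step 3: tau = (C - D)/(n(n-1)/2) = (15 - 13)/28 = 0.071429.
Step 4: Exact two-sided p-value (enumerate n! = 40320 permutations of y under H0): p = 0.904861.
Step 5: alpha = 0.05. fail to reject H0.

tau_b = 0.0714 (C=15, D=13), p = 0.904861, fail to reject H0.


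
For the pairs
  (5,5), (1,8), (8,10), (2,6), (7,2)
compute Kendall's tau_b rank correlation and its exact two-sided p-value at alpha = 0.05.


Step 1: Enumerate the 10 unordered pairs (i,j) with i<j and classify each by sign(x_j-x_i) * sign(y_j-y_i).
  (1,2):dx=-4,dy=+3->D; (1,3):dx=+3,dy=+5->C; (1,4):dx=-3,dy=+1->D; (1,5):dx=+2,dy=-3->D
  (2,3):dx=+7,dy=+2->C; (2,4):dx=+1,dy=-2->D; (2,5):dx=+6,dy=-6->D; (3,4):dx=-6,dy=-4->C
  (3,5):dx=-1,dy=-8->C; (4,5):dx=+5,dy=-4->D
Step 2: C = 4, D = 6, total pairs = 10.
Step 3: tau = (C - D)/(n(n-1)/2) = (4 - 6)/10 = -0.200000.
Step 4: Exact two-sided p-value (enumerate n! = 120 permutations of y under H0): p = 0.816667.
Step 5: alpha = 0.05. fail to reject H0.

tau_b = -0.2000 (C=4, D=6), p = 0.816667, fail to reject H0.


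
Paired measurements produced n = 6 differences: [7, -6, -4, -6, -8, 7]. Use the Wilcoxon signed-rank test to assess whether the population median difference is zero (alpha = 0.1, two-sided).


Step 1: Drop any zero differences (none here) and take |d_i|.
|d| = [7, 6, 4, 6, 8, 7]
Step 2: Midrank |d_i| (ties get averaged ranks).
ranks: |7|->4.5, |6|->2.5, |4|->1, |6|->2.5, |8|->6, |7|->4.5
Step 3: Attach original signs; sum ranks with positive sign and with negative sign.
W+ = 4.5 + 4.5 = 9
W- = 2.5 + 1 + 2.5 + 6 = 12
(Check: W+ + W- = 21 should equal n(n+1)/2 = 21.)
Step 4: Test statistic W = min(W+, W-) = 9.
Step 5: Ties in |d|, so use the tie-corrected normal approximation.
        E[W] = n(n+1)/4 = 6*7/4 = 10.5.
        Tie groups: |d|=6 (t=2), |d|=7 (t=2); sum(t^3 - t) = 12.
        Var[W] = n(n+1)(2n+1)/24 - sum(t^3-t)/48 = 546/24 - 12/48 = 22.5.
        z = (W - E[W]) / sqrt(Var[W]) = (9 - 10.5) / 4.7434 = -0.3162.
        Two-sided p = 2*Phi(z) = 0.751830.
Step 6: alpha = 0.1. fail to reject H0.

W+ = 9, W- = 12, W = min = 9, p = 0.751830, fail to reject H0.


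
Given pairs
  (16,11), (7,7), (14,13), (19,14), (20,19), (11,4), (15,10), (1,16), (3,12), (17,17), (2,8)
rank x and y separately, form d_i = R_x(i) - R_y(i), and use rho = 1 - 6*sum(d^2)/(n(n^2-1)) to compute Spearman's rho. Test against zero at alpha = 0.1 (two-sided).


Step 1: Rank x and y separately (midranks; no ties here).
rank(x): 16->8, 7->4, 14->6, 19->10, 20->11, 11->5, 15->7, 1->1, 3->3, 17->9, 2->2
rank(y): 11->5, 7->2, 13->7, 14->8, 19->11, 4->1, 10->4, 16->9, 12->6, 17->10, 8->3
Step 2: d_i = R_x(i) - R_y(i); compute d_i^2.
  (8-5)^2=9, (4-2)^2=4, (6-7)^2=1, (10-8)^2=4, (11-11)^2=0, (5-1)^2=16, (7-4)^2=9, (1-9)^2=64, (3-6)^2=9, (9-10)^2=1, (2-3)^2=1
sum(d^2) = 118.
Step 3: rho = 1 - 6*118 / (11*(11^2 - 1)) = 1 - 708/1320 = 0.463636.
Step 4: Under H0, t = rho * sqrt((n-2)/(1-rho^2)) = 1.5698 ~ t(9).
Step 5: Two-sided p-value from the t-distribution with 9 df = 0.150901.
Step 6: alpha = 0.1. fail to reject H0.

rho = 0.4636, p = 0.150901, fail to reject H0 at alpha = 0.1.


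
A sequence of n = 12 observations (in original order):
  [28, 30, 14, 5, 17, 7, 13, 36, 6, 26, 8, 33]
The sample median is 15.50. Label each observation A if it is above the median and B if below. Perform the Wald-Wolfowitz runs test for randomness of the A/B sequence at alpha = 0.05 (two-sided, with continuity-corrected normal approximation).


Step 1: Compute median = 15.50; label A = above, B = below.
Labels in order: AABBABBABABA  (n_A = 6, n_B = 6)
Step 2: Count runs R = 9.
Step 3: Under H0 (random ordering), E[R] = 2*n_A*n_B/(n_A+n_B) + 1 = 2*6*6/12 + 1 = 7.0000.
        Var[R] = 2*n_A*n_B*(2*n_A*n_B - n_A - n_B) / ((n_A+n_B)^2 * (n_A+n_B-1)) = 4320/1584 = 2.7273.
        SD[R] = 1.6514.
Step 4: Continuity-corrected z = (R - 0.5 - E[R]) / SD[R] = (9 - 0.5 - 7.0000) / 1.6514 = 0.9083.
Step 5: Two-sided p-value via normal approximation = 2*(1 - Phi(|z|)) = 0.363722.
Step 6: alpha = 0.05. fail to reject H0.

R = 9, z = 0.9083, p = 0.363722, fail to reject H0.


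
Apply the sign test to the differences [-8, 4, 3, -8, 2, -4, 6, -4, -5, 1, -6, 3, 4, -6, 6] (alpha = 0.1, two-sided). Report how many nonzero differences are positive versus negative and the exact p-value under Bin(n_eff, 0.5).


Step 1: Discard zero differences. Original n = 15; n_eff = number of nonzero differences = 15.
Nonzero differences (with sign): -8, +4, +3, -8, +2, -4, +6, -4, -5, +1, -6, +3, +4, -6, +6
Step 2: Count signs: positive = 8, negative = 7.
Step 3: Under H0: P(positive) = 0.5, so the number of positives S ~ Bin(15, 0.5).
Step 4: Two-sided exact p-value = sum of Bin(15,0.5) probabilities at or below the observed probability = 1.000000.
Step 5: alpha = 0.1. fail to reject H0.

n_eff = 15, pos = 8, neg = 7, p = 1.000000, fail to reject H0.


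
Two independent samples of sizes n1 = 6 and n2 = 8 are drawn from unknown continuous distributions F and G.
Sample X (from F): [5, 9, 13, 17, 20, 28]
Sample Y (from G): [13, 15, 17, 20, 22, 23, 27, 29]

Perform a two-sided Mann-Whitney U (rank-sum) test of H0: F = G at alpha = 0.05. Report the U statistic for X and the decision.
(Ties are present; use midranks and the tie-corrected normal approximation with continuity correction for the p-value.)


Step 1: Combine and sort all 14 observations; assign midranks.
sorted (value, group): (5,X), (9,X), (13,X), (13,Y), (15,Y), (17,X), (17,Y), (20,X), (20,Y), (22,Y), (23,Y), (27,Y), (28,X), (29,Y)
ranks: 5->1, 9->2, 13->3.5, 13->3.5, 15->5, 17->6.5, 17->6.5, 20->8.5, 20->8.5, 22->10, 23->11, 27->12, 28->13, 29->14
Step 2: Rank sum for X: R1 = 1 + 2 + 3.5 + 6.5 + 8.5 + 13 = 34.5.
Step 3: U_X = R1 - n1(n1+1)/2 = 34.5 - 6*7/2 = 34.5 - 21 = 13.5.
       U_Y = n1*n2 - U_X = 48 - 13.5 = 34.5.
Step 4: Ties are present, so use the tie-corrected normal approximation (with continuity correction) for the p-value.
Step 5: p-value = 0.195227; compare to alpha = 0.05. fail to reject H0.

U_X = 13.5, p = 0.195227, fail to reject H0 at alpha = 0.05.


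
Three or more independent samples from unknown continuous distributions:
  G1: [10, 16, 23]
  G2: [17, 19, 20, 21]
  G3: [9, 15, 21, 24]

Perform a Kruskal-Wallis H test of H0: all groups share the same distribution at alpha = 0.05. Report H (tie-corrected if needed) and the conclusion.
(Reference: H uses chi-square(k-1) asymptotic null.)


Step 1: Combine all N = 11 observations and assign midranks.
sorted (value, group, rank): (9,G3,1), (10,G1,2), (15,G3,3), (16,G1,4), (17,G2,5), (19,G2,6), (20,G2,7), (21,G2,8.5), (21,G3,8.5), (23,G1,10), (24,G3,11)
Step 2: Sum ranks within each group.
R_1 = 16 (n_1 = 3)
R_2 = 26.5 (n_2 = 4)
R_3 = 23.5 (n_3 = 4)
Step 3: H = 12/(N(N+1)) * sum(R_i^2/n_i) - 3(N+1)
     = 12/(11*12) * (16^2/3 + 26.5^2/4 + 23.5^2/4) - 3*12
     = 0.090909 * 398.958 - 36
     = 0.268939.
Step 4: Ties present; correction factor C = 1 - 6/(11^3 - 11) = 0.995455. Corrected H = 0.268939 / 0.995455 = 0.270167.
Step 5: Under H0, H ~ chi^2(2); p-value = 0.873643.
Step 6: alpha = 0.05. fail to reject H0.

H = 0.2702, df = 2, p = 0.873643, fail to reject H0.


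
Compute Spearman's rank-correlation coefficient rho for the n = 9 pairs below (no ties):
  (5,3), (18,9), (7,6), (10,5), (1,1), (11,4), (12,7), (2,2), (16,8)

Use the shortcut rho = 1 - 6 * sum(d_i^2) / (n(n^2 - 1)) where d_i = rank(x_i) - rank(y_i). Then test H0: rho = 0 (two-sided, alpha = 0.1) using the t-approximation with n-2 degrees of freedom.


Step 1: Rank x and y separately (midranks; no ties here).
rank(x): 5->3, 18->9, 7->4, 10->5, 1->1, 11->6, 12->7, 2->2, 16->8
rank(y): 3->3, 9->9, 6->6, 5->5, 1->1, 4->4, 7->7, 2->2, 8->8
Step 2: d_i = R_x(i) - R_y(i); compute d_i^2.
  (3-3)^2=0, (9-9)^2=0, (4-6)^2=4, (5-5)^2=0, (1-1)^2=0, (6-4)^2=4, (7-7)^2=0, (2-2)^2=0, (8-8)^2=0
sum(d^2) = 8.
Step 3: rho = 1 - 6*8 / (9*(9^2 - 1)) = 1 - 48/720 = 0.933333.
Step 4: Under H0, t = rho * sqrt((n-2)/(1-rho^2)) = 6.8783 ~ t(7).
Step 5: Two-sided p-value from the t-distribution with 7 df = 0.000236.
Step 6: alpha = 0.1. reject H0.

rho = 0.9333, p = 0.000236, reject H0 at alpha = 0.1.


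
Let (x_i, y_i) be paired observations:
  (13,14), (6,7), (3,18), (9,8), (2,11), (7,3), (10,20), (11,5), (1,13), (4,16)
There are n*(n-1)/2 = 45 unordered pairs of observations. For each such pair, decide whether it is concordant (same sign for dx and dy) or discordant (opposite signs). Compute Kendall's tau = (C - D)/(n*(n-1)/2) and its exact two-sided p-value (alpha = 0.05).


Step 1: Enumerate the 45 unordered pairs (i,j) with i<j and classify each by sign(x_j-x_i) * sign(y_j-y_i).
  (1,2):dx=-7,dy=-7->C; (1,3):dx=-10,dy=+4->D; (1,4):dx=-4,dy=-6->C; (1,5):dx=-11,dy=-3->C
  (1,6):dx=-6,dy=-11->C; (1,7):dx=-3,dy=+6->D; (1,8):dx=-2,dy=-9->C; (1,9):dx=-12,dy=-1->C
  (1,10):dx=-9,dy=+2->D; (2,3):dx=-3,dy=+11->D; (2,4):dx=+3,dy=+1->C; (2,5):dx=-4,dy=+4->D
  (2,6):dx=+1,dy=-4->D; (2,7):dx=+4,dy=+13->C; (2,8):dx=+5,dy=-2->D; (2,9):dx=-5,dy=+6->D
  (2,10):dx=-2,dy=+9->D; (3,4):dx=+6,dy=-10->D; (3,5):dx=-1,dy=-7->C; (3,6):dx=+4,dy=-15->D
  (3,7):dx=+7,dy=+2->C; (3,8):dx=+8,dy=-13->D; (3,9):dx=-2,dy=-5->C; (3,10):dx=+1,dy=-2->D
  (4,5):dx=-7,dy=+3->D; (4,6):dx=-2,dy=-5->C; (4,7):dx=+1,dy=+12->C; (4,8):dx=+2,dy=-3->D
  (4,9):dx=-8,dy=+5->D; (4,10):dx=-5,dy=+8->D; (5,6):dx=+5,dy=-8->D; (5,7):dx=+8,dy=+9->C
  (5,8):dx=+9,dy=-6->D; (5,9):dx=-1,dy=+2->D; (5,10):dx=+2,dy=+5->C; (6,7):dx=+3,dy=+17->C
  (6,8):dx=+4,dy=+2->C; (6,9):dx=-6,dy=+10->D; (6,10):dx=-3,dy=+13->D; (7,8):dx=+1,dy=-15->D
  (7,9):dx=-9,dy=-7->C; (7,10):dx=-6,dy=-4->C; (8,9):dx=-10,dy=+8->D; (8,10):dx=-7,dy=+11->D
  (9,10):dx=+3,dy=+3->C
Step 2: C = 20, D = 25, total pairs = 45.
Step 3: tau = (C - D)/(n(n-1)/2) = (20 - 25)/45 = -0.111111.
Step 4: Exact two-sided p-value (enumerate n! = 3628800 permutations of y under H0): p = 0.727490.
Step 5: alpha = 0.05. fail to reject H0.

tau_b = -0.1111 (C=20, D=25), p = 0.727490, fail to reject H0.


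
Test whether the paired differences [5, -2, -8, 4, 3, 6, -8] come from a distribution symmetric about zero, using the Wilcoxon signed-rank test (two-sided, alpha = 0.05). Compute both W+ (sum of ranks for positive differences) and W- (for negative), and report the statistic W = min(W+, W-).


Step 1: Drop any zero differences (none here) and take |d_i|.
|d| = [5, 2, 8, 4, 3, 6, 8]
Step 2: Midrank |d_i| (ties get averaged ranks).
ranks: |5|->4, |2|->1, |8|->6.5, |4|->3, |3|->2, |6|->5, |8|->6.5
Step 3: Attach original signs; sum ranks with positive sign and with negative sign.
W+ = 4 + 3 + 2 + 5 = 14
W- = 1 + 6.5 + 6.5 = 14
(Check: W+ + W- = 28 should equal n(n+1)/2 = 28.)
Step 4: Test statistic W = min(W+, W-) = 14.
Step 5: Ties in |d|, so use the tie-corrected normal approximation.
        E[W] = n(n+1)/4 = 7*8/4 = 14.
        Tie groups: |d|=8 (t=2); sum(t^3 - t) = 6.
        Var[W] = n(n+1)(2n+1)/24 - sum(t^3-t)/48 = 840/24 - 6/48 = 34.875.
        z = (W - E[W]) / sqrt(Var[W]) = (14 - 14) / 5.9055 = 0.0000.
        Two-sided p = 2*Phi(z) = 1.000000.
Step 6: alpha = 0.05. fail to reject H0.

W+ = 14, W- = 14, W = min = 14, p = 1.000000, fail to reject H0.


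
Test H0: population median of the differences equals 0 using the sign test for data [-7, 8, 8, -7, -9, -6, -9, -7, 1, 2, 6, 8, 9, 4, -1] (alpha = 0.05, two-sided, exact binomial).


Step 1: Discard zero differences. Original n = 15; n_eff = number of nonzero differences = 15.
Nonzero differences (with sign): -7, +8, +8, -7, -9, -6, -9, -7, +1, +2, +6, +8, +9, +4, -1
Step 2: Count signs: positive = 8, negative = 7.
Step 3: Under H0: P(positive) = 0.5, so the number of positives S ~ Bin(15, 0.5).
Step 4: Two-sided exact p-value = sum of Bin(15,0.5) probabilities at or below the observed probability = 1.000000.
Step 5: alpha = 0.05. fail to reject H0.

n_eff = 15, pos = 8, neg = 7, p = 1.000000, fail to reject H0.


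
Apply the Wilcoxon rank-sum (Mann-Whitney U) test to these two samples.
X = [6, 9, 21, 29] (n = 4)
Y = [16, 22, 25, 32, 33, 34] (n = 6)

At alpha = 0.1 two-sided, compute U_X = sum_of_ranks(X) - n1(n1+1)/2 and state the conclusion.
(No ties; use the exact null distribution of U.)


Step 1: Combine and sort all 10 observations; assign midranks.
sorted (value, group): (6,X), (9,X), (16,Y), (21,X), (22,Y), (25,Y), (29,X), (32,Y), (33,Y), (34,Y)
ranks: 6->1, 9->2, 16->3, 21->4, 22->5, 25->6, 29->7, 32->8, 33->9, 34->10
Step 2: Rank sum for X: R1 = 1 + 2 + 4 + 7 = 14.
Step 3: U_X = R1 - n1(n1+1)/2 = 14 - 4*5/2 = 14 - 10 = 4.
       U_Y = n1*n2 - U_X = 24 - 4 = 20.
Step 4: No ties, so the exact null distribution of U (based on enumerating the C(10,4) = 210 equally likely rank assignments) gives the two-sided p-value.
Step 5: p-value = 0.114286; compare to alpha = 0.1. fail to reject H0.

U_X = 4, p = 0.114286, fail to reject H0 at alpha = 0.1.


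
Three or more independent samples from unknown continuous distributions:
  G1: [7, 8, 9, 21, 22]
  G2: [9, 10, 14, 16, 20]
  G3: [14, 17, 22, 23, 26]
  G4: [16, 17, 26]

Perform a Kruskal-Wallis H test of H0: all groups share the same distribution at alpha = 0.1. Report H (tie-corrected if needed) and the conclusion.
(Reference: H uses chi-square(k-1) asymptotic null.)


Step 1: Combine all N = 18 observations and assign midranks.
sorted (value, group, rank): (7,G1,1), (8,G1,2), (9,G1,3.5), (9,G2,3.5), (10,G2,5), (14,G2,6.5), (14,G3,6.5), (16,G2,8.5), (16,G4,8.5), (17,G3,10.5), (17,G4,10.5), (20,G2,12), (21,G1,13), (22,G1,14.5), (22,G3,14.5), (23,G3,16), (26,G3,17.5), (26,G4,17.5)
Step 2: Sum ranks within each group.
R_1 = 34 (n_1 = 5)
R_2 = 35.5 (n_2 = 5)
R_3 = 65 (n_3 = 5)
R_4 = 36.5 (n_4 = 3)
Step 3: H = 12/(N(N+1)) * sum(R_i^2/n_i) - 3(N+1)
     = 12/(18*19) * (34^2/5 + 35.5^2/5 + 65^2/5 + 36.5^2/3) - 3*19
     = 0.035088 * 1772.33 - 57
     = 5.187135.
Step 4: Ties present; correction factor C = 1 - 36/(18^3 - 18) = 0.993808. Corrected H = 5.187135 / 0.993808 = 5.219453.
Step 5: Under H0, H ~ chi^2(3); p-value = 0.156415.
Step 6: alpha = 0.1. fail to reject H0.

H = 5.2195, df = 3, p = 0.156415, fail to reject H0.
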